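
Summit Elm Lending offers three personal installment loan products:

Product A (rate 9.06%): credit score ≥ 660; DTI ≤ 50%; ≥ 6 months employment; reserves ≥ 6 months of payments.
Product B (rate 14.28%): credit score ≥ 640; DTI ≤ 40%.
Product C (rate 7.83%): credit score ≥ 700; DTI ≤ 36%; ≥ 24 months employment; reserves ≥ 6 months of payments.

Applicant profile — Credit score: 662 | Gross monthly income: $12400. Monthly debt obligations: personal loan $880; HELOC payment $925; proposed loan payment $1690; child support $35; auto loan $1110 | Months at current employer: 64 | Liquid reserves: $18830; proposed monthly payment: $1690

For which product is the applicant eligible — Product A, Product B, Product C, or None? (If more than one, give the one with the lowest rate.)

Total debts = (880 + 925 + 1,690 + 35 + 1,110) = 4,640; DTI = 4,640/12,400 = 37.4%.
Reserves = 18,830/1,690 = 11.1 months.
Product A: score 662 ≥ 660; DTI 37.4% ≤ 50%; employment 64 ≥ 6 mo; reserves 11.1 ≥ 6 mo → qualifies.
Product B: score 662 ≥ 640; DTI 37.4% ≤ 40% → qualifies.
Product C: score 662 < 700; DTI 37.4% > 36%; employment 64 ≥ 24 mo; reserves 11.1 ≥ 6 mo → does not qualify.
Qualifying: Product A, Product B. Lowest rate is 9.06% → Product A.

Product A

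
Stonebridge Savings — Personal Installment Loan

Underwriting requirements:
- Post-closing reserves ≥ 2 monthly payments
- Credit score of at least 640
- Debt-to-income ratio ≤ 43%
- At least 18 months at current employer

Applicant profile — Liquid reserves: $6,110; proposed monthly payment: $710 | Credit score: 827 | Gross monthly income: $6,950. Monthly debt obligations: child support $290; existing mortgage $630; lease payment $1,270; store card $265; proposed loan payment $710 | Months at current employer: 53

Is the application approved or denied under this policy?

Liquid reserves cover 6,110/710 = 8.6 months — ≥ 2 required
Credit score 827 ≥ 640 (meets)
Total monthly debts = (290 + 630 + 1,270 + 265 + 710) = 3,165. Debt-to-income = 3,165/6,950 = 45.5% — over 43% limit
Employment 53 ≥ 18 months
Fails on DTI.

Denied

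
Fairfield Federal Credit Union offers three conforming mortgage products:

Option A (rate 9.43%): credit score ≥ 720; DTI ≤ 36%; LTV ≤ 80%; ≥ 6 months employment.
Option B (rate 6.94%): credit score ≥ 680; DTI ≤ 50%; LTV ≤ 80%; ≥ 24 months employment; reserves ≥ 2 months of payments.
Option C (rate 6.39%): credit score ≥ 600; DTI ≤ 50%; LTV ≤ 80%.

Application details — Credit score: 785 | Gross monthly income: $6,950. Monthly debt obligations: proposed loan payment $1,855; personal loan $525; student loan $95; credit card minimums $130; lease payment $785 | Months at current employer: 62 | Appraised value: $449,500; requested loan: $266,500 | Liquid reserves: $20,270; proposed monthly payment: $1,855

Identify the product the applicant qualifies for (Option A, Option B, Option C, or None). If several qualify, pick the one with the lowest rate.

Option C

Total debts = (1,855 + 525 + 95 + 130 + 785) = 3,390; DTI = 3,390/6,950 = 48.8%.
LTV = 266,500/449,500 = 59.3%.
Reserves = 20,270/1,855 = 10.9 months.
Option A: score 785 ≥ 720; DTI 48.8% > 36%; LTV 59.3% ≤ 80%; employment 62 ≥ 6 mo → does not qualify.
Option B: score 785 ≥ 680; DTI 48.8% ≤ 50%; LTV 59.3% ≤ 80%; employment 62 ≥ 24 mo; reserves 10.9 ≥ 2 mo → qualifies.
Option C: score 785 ≥ 600; DTI 48.8% ≤ 50%; LTV 59.3% ≤ 80% → qualifies.
Qualifying: Option B, Option C. Lowest rate is 6.39% → Option C.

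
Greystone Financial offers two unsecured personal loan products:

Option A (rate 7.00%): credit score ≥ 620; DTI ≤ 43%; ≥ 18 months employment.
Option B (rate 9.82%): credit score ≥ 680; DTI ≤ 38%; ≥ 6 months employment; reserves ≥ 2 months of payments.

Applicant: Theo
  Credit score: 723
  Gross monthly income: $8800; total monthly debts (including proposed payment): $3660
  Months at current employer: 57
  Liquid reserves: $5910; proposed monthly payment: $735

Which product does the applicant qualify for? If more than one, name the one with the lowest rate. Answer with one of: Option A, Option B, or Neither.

DTI = 3,660/8,800 = 41.6%.
Reserves = 5,910/735 = 8.0 months.
Option A: score 723 ≥ 620; DTI 41.6% ≤ 43%; employment 57 ≥ 18 mo → qualifies.
Option B: score 723 ≥ 680; DTI 41.6% > 38%; employment 57 ≥ 6 mo; reserves 8.0 ≥ 2 mo → does not qualify.

Option A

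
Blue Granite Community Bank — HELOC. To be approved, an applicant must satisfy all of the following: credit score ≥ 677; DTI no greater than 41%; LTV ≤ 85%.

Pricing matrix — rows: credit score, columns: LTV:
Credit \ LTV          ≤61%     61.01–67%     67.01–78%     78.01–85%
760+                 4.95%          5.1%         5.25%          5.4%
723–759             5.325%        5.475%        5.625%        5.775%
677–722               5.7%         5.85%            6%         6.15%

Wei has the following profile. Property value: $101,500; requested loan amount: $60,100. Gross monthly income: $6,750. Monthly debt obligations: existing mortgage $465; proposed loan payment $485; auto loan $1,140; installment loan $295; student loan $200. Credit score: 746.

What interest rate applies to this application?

5.325%

Credit score 746 ≥ 677; Total monthly debts = (465 + 485 + 1,140 + 295 + 200) = 2,585. Debt-to-income = 2,585/6,750 = 38.3% — meets 41% limit
Loan-to-value = 60,100/101,500 = 59.2% — pass (85% max)
Row: 746 falls in 723–759. Column: 59.2% falls in ≤61%. Rate = 5.325%.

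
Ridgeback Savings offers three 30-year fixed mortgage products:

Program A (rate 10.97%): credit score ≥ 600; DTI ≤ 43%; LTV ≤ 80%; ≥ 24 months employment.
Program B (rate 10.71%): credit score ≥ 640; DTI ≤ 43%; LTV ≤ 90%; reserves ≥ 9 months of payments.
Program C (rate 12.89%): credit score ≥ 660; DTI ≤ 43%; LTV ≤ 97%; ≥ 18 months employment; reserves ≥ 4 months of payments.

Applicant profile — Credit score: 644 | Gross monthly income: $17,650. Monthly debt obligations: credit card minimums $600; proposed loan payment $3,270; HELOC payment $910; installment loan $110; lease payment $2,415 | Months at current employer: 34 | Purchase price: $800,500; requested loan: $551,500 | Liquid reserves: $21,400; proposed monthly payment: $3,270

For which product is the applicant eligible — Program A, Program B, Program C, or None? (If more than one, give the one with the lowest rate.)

Program A

Total debts = (600 + 3,270 + 910 + 110 + 2,415) = 7,305; DTI = 7,305/17,650 = 41.4%.
LTV = 551,500/800,500 = 68.9%.
Reserves = 21,400/3,270 = 6.5 months.
Program A: score 644 ≥ 600; DTI 41.4% ≤ 43%; LTV 68.9% ≤ 80%; employment 34 ≥ 24 mo → qualifies.
Program B: score 644 ≥ 640; DTI 41.4% ≤ 43%; LTV 68.9% ≤ 90%; reserves 6.5 < 9 mo → does not qualify.
Program C: score 644 < 660; DTI 41.4% ≤ 43%; LTV 68.9% ≤ 97%; employment 34 ≥ 18 mo; reserves 6.5 ≥ 4 mo → does not qualify.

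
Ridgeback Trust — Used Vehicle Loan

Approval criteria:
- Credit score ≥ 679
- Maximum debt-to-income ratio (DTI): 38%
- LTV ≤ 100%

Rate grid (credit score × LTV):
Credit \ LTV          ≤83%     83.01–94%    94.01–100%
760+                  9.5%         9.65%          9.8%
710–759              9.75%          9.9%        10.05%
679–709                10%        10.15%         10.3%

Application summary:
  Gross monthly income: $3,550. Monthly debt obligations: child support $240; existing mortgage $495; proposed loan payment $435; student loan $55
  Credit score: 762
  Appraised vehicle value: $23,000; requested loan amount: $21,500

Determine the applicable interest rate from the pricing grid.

Credit score 762 ≥ 679; Total monthly debts = (240 + 495 + 435 + 55) = 1,225. DTI = 1,225/3,550 = 34.5% ≤ 38%
Loan-to-value = 21,500/23,000 = 93.5% — pass (100% max)
Score 762 is in the 760+ band; LTV 93.5% is in the 83.01–94% band → 9.65%.

9.65%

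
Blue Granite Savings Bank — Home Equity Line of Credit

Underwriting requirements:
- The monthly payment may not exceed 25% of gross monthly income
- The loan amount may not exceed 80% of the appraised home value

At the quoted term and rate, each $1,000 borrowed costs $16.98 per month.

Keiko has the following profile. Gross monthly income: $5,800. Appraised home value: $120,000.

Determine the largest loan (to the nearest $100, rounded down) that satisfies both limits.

$85,300

Payment cap: 25% × $5,800 = $1,450/month.
At $16.98 per $1,000, that supports 1,450/16.98 × 1,000 ≈ $85,394 → $85,300.
LTV cap: 80% × $120,000 = $96,000 → $96,000.
Binding constraint: payment-to-income.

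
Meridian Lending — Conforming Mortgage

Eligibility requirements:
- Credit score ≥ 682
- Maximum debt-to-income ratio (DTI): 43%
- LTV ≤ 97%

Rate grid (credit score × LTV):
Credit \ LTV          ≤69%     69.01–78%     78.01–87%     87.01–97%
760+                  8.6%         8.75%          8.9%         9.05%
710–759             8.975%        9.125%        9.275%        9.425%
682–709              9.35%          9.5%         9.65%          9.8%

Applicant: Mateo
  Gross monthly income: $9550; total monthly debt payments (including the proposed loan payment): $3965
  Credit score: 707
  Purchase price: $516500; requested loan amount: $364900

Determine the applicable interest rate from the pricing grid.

9.5%

Credit score 707 ≥ 682; DTI: 3,965 ÷ 9,550 = 41.5%, within the 43% cap
LTV = 364,900/516,500 = 70.6% ≤ 97%
Credit 707 → row 682–709; LTV 70.6% → column 69.01–78%. Grid cell → 9.5%.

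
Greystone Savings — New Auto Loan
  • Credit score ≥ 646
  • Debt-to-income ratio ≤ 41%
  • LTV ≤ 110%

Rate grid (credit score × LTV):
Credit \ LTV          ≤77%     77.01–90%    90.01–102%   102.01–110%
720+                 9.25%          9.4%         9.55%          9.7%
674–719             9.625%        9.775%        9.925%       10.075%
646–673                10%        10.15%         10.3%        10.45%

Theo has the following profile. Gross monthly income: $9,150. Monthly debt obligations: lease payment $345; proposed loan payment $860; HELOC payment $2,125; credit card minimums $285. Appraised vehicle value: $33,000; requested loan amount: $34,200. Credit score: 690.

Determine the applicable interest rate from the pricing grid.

10.075%

Credit score 690 ≥ 646; Total monthly debts = (345 + 860 + 2,125 + 285) = 3,615. DTI = 3,615/9,150 = 39.5% ≤ 41%
Loan-to-value = 34,200/33,000 = 103.6% — pass (110% max)
Score 690 is in the 674–719 band; LTV 103.6% is in the 102.01–110% band → 10.075%.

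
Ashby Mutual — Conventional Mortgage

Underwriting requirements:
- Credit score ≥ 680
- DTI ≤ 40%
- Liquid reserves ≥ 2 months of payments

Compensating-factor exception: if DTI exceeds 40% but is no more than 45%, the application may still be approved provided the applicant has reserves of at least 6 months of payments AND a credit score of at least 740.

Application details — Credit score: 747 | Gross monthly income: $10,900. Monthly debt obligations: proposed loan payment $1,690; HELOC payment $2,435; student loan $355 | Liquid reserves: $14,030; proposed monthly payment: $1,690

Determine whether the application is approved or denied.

Approved

Credit score 747 ≥ 680 (meets base)
Total debts = (1,690 + 2,435 + 355) = 4,480. DTI: 4,480 ÷ 10,900 = 41.1%, over the 40% base limit.
Reserves = 14,030/1,690 = 8.3 months ≥ 2
DTI 41.1% is within the 40%–45% exception band; checking compensating factors.
Reserves 8.3 ≥ 6 months; credit score 747 ≥ 740.
Both override conditions satisfied; DTI exception granted.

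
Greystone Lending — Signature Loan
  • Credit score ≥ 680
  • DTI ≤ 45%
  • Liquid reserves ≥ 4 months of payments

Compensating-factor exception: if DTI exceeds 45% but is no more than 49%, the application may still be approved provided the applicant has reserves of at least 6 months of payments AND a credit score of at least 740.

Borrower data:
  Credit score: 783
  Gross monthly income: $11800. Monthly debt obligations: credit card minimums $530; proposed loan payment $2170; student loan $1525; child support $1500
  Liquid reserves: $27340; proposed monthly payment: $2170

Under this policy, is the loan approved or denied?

Credit score 783 ≥ 680 (meets base)
Total debts = (530 + 2,170 + 1,525 + 1,500) = 5,725. DTI: 5,725 ÷ 11,800 = 48.5%, over the 45% base limit.
Reserves: 27,340 ÷ 2,170 = 12.6 months (meets 4-month minimum)
48.5% falls in the override range (45%–49%), so the compensating-factor test applies.
Reserves 12.6 ≥ 6 months; credit score 783 ≥ 740.
Both override conditions satisfied; DTI exception granted.

Approved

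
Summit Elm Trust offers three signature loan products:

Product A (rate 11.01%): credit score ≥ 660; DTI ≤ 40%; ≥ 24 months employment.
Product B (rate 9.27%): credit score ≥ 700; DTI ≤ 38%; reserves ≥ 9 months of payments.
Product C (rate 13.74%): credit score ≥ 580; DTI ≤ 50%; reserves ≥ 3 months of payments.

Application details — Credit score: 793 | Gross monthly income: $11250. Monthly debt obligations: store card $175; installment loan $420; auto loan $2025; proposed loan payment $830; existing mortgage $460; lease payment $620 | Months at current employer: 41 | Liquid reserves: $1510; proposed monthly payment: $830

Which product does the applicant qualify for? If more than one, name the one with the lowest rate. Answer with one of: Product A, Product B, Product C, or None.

None

Total debts = (175 + 420 + 2,025 + 830 + 460 + 620) = 4,530; DTI = 4,530/11,250 = 40.3%.
Reserves = 1,510/830 = 1.8 months.
Product A: score 793 ≥ 660; DTI 40.3% > 40%; employment 41 ≥ 24 mo → does not qualify.
Product B: score 793 ≥ 700; DTI 40.3% > 38%; reserves 1.8 < 9 mo → does not qualify.
Product C: score 793 ≥ 580; DTI 40.3% ≤ 50%; reserves 1.8 < 3 mo → does not qualify.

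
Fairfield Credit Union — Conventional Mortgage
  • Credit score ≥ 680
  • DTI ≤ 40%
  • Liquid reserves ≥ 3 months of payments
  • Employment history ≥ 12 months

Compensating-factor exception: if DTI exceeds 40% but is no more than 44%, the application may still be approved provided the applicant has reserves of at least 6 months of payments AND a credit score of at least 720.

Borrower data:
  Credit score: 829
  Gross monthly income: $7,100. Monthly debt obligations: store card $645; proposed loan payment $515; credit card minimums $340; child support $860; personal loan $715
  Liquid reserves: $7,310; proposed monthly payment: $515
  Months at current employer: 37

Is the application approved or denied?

Approved

Credit score 829 ≥ 680 (meets base)
Total debts = (645 + 515 + 340 + 860 + 715) = 3,075. DTI = 3,075/7,100 = 43.3% > 40% — standard DTI limit exceeded.
Liquid reserves cover 7,310/515 = 14.2 months — ≥ 3 required
Employment 37 ≥ 12 months
43.3% falls in the override range (40%–44%), so the compensating-factor test applies.
Reserves 14.2 ≥ 6 months; credit score 829 ≥ 720.
Both override conditions satisfied; DTI exception granted.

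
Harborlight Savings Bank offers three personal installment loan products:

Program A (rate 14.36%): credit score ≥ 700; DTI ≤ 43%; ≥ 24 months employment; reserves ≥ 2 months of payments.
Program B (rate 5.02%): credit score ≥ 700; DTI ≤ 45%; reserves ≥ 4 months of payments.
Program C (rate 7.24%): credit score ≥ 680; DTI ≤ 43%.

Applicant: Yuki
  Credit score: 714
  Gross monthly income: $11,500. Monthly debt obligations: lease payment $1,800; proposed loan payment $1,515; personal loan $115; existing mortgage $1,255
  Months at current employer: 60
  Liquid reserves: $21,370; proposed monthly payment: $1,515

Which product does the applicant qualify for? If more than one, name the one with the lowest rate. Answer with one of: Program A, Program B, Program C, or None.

Total debts = (1,800 + 1,515 + 115 + 1,255) = 4,685; DTI = 4,685/11,500 = 40.7%.
Reserves = 21,370/1,515 = 14.1 months.
Program A: score 714 ≥ 700; DTI 40.7% ≤ 43%; employment 60 ≥ 24 mo; reserves 14.1 ≥ 2 mo → qualifies.
Program B: score 714 ≥ 700; DTI 40.7% ≤ 45%; reserves 14.1 ≥ 4 mo → qualifies.
Program C: score 714 ≥ 680; DTI 40.7% ≤ 43% → qualifies.
Qualifying: Program A, Program B, Program C. Lowest rate is 5.02% → Program B.

Program B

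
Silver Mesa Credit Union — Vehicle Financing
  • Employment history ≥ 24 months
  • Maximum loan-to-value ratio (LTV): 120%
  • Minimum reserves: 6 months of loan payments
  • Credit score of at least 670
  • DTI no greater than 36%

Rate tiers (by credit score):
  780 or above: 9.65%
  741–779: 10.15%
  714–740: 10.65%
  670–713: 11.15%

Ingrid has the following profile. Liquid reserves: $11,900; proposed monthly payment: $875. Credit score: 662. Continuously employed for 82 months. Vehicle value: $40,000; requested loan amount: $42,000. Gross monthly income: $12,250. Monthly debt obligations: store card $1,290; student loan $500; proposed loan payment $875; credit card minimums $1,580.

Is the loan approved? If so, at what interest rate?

Denied

Credit score 662 < 670 (below minimum)
Employment 82 ≥ 24 months
LTV: 42,000 ÷ 40,000 = 105%, within 120% cap
Total monthly debts = (1,290 + 500 + 875 + 1,580) = 4,245. DTI = 4,245/12,250 = 34.7% ≤ 36%
Reserves: 11,900 ÷ 875 = 13.6 months (meets 6-month minimum)
Not all requirements met → denied.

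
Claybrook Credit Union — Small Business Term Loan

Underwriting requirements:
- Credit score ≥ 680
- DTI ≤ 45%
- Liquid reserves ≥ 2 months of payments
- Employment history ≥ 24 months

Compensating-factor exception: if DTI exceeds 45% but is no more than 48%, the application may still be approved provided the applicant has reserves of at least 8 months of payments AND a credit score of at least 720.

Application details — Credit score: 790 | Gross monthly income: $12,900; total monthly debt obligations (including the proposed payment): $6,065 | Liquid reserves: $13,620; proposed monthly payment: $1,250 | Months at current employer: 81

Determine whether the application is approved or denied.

Credit score 790 ≥ 680 (meets base)
DTI: 6,065 ÷ 12,900 = 47%, over the 45% base limit.
Reserves = 13,620/1,250 = 10.9 months ≥ 2
Employment 81 ≥ 24 months
DTI 47% is within the 45%–48% exception band; checking compensating factors.
Override check — reserves: 10.9 mo (ok); score: 790 (ok).
Both compensating conditions met → exception applies.

Approved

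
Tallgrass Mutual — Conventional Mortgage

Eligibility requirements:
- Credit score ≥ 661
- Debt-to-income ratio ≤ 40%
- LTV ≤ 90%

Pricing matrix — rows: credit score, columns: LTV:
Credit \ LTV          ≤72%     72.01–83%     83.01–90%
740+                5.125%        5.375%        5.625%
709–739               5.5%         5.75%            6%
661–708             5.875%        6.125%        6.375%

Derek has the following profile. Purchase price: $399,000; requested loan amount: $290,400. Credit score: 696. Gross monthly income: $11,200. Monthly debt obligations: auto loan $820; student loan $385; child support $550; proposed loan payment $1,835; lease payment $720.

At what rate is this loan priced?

6.125%

Credit score 696 ≥ 661; Total monthly debts = (820 + 385 + 550 + 1,835 + 720) = 4,310. DTI: 4,310 ÷ 11,200 = 38.5%, within the 40% cap
LTV = 290,400/399,000 = 72.8% ≤ 90%
Score 696 is in the 661–708 band; LTV 72.8% is in the 72.01–83% band → 6.125%.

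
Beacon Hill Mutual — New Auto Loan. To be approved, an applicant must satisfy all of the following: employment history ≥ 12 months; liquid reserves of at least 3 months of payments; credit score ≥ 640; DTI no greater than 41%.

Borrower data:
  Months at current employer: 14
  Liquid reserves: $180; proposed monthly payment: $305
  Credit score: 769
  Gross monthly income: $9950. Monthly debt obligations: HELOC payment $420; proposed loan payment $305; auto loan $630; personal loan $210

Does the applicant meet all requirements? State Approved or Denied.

Employment 14 ≥ 12 months
Liquid reserves cover 180/305 = 0.6 months — < 3 required
Credit score 769 ≥ 640 (meets)
Total monthly debts = (420 + 305 + 630 + 210) = 1,565. DTI: 1,565 ÷ 9,950 = 15.7%, within the 41% cap
Fails on reserves.

Denied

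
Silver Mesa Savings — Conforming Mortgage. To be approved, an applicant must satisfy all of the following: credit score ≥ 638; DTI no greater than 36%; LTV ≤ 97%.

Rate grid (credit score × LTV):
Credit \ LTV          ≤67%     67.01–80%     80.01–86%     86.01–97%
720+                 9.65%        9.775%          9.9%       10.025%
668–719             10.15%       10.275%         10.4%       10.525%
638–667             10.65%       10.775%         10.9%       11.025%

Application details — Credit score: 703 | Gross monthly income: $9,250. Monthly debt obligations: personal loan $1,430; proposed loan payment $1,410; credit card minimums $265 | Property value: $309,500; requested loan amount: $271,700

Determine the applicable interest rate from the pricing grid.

10.525%

Credit score 703 ≥ 638; Total monthly debts = (1,430 + 1,410 + 265) = 3,105. DTI = 3,105/9,250 = 33.6% ≤ 36%
LTV = 271,700/309,500 = 87.8% ≤ 97%
Credit 703 → row 668–719; LTV 87.8% → column 86.01–97%. Grid cell → 10.525%.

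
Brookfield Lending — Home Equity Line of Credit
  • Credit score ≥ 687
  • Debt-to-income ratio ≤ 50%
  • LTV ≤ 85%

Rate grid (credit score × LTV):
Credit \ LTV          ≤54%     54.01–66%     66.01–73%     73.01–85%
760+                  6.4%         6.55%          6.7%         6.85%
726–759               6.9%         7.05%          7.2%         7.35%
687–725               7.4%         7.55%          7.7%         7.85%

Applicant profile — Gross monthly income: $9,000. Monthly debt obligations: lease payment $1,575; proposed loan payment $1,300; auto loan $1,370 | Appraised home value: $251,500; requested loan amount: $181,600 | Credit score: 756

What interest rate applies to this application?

7.2%

Credit score 756 ≥ 687; Total monthly debts = (1,575 + 1,300 + 1,370) = 4,245. Debt-to-income = 4,245/9,000 = 47.2% — meets 50% limit
LTV = 181,600/251,500 = 72.2% ≤ 85%
Row: 756 falls in 726–759. Column: 72.2% falls in 66.01–73%. Rate = 7.2%.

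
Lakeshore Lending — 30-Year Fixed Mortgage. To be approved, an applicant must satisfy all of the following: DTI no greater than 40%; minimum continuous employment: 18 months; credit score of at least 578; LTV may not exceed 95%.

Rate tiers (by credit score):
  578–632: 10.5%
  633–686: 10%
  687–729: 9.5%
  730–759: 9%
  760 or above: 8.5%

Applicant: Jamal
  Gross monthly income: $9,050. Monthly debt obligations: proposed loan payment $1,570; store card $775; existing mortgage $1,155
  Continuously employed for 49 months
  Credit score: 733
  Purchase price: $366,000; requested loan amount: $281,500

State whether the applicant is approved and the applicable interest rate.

Credit score 733 ≥ 578 (meets minimum)
Loan-to-value = 281,500/366,000 = 76.9% — pass (95% max)
Employment 49 ≥ 18 months
Total monthly debts = (1,570 + 775 + 1,155) = 3,500. Debt-to-income = 3,500/9,050 = 38.7% — meets 40% limit
All requirements met. Score 733 falls in the 730–759 tier → 9%.

Approved at 9%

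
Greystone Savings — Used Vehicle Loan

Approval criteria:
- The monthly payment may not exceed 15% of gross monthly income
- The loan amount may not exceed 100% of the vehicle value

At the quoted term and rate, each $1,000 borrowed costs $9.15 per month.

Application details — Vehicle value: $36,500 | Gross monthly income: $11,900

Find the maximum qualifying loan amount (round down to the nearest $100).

Payment cap: 15% × $11,900 = $1,785/month.
At $9.15 per $1,000, that supports 1,785/9.15 × 1,000 ≈ $195,081 → $195,000.
LTV cap: 100% × $36,500 = $36,500 → $36,500.
Binding constraint: loan-to-value.

$36,500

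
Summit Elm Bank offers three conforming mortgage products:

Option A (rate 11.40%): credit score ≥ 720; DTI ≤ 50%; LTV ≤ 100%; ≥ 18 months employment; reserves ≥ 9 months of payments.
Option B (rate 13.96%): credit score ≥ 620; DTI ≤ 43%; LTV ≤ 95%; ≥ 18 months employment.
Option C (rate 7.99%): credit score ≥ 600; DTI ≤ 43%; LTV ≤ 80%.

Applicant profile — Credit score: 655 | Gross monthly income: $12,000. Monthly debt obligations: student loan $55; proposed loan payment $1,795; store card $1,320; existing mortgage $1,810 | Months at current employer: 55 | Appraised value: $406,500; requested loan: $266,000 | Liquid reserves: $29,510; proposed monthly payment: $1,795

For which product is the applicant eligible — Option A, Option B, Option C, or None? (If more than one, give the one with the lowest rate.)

Total debts = (55 + 1,795 + 1,320 + 1,810) = 4,980; DTI = 4,980/12,000 = 41.5%.
LTV = 266,000/406,500 = 65.4%.
Reserves = 29,510/1,795 = 16.4 months.
Option A: score 655 < 720; DTI 41.5% ≤ 50%; LTV 65.4% ≤ 100%; employment 55 ≥ 18 mo; reserves 16.4 ≥ 9 mo → does not qualify.
Option B: score 655 ≥ 620; DTI 41.5% ≤ 43%; LTV 65.4% ≤ 95%; employment 55 ≥ 18 mo → qualifies.
Option C: score 655 ≥ 600; DTI 41.5% ≤ 43%; LTV 65.4% ≤ 80% → qualifies.
Qualifying: Option B, Option C. Lowest rate is 7.99% → Option C.

Option C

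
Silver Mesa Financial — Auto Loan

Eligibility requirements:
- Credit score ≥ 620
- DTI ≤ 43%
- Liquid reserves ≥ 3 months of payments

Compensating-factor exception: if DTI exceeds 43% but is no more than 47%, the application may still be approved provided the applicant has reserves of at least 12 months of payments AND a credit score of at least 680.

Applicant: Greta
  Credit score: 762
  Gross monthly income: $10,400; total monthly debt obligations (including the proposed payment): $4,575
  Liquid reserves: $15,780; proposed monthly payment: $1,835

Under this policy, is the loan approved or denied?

Credit score 762 ≥ 620 (meets base)
DTI: 4,575 ÷ 10,400 = 44%, over the 43% base limit.
Liquid reserves cover 15,780/1,835 = 8.6 months — ≥ 3 required
44% falls in the override range (43%–47%), so the compensating-factor test applies.
Override check — reserves: 8.6 mo (short of 12); score: 762 (ok).
Compensating-factor requirement not fully met.

Denied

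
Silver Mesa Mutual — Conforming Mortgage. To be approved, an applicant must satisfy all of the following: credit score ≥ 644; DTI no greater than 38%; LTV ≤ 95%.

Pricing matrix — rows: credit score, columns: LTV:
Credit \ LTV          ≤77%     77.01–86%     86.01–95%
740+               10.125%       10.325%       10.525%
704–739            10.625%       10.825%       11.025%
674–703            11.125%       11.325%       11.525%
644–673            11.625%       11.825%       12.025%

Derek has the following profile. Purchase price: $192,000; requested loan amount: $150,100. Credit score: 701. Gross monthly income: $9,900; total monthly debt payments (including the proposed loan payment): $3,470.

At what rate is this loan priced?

11.325%

Credit score 701 ≥ 644; DTI = 3,470/9,900 = 35.1% ≤ 38%
LTV: 150,100 ÷ 192,000 = 78.2%, within 95% cap
Row: 701 falls in 674–703. Column: 78.2% falls in 77.01–86%. Rate = 11.325%.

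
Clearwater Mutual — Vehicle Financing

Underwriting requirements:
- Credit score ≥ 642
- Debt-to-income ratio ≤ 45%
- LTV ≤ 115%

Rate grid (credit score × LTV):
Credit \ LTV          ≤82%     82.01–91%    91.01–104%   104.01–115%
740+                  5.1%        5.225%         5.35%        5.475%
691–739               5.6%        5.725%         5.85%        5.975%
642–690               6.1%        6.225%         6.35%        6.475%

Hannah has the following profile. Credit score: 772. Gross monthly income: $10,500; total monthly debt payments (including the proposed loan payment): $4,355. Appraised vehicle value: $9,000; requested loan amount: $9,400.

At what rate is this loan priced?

Credit score 772 ≥ 642; Debt-to-income = 4,355/10,500 = 41.5% — meets 45% limit
Loan-to-value = 9,400/9,000 = 104.4% — pass (115% max)
Credit 772 → row 740+; LTV 104.4% → column 104.01–115%. Grid cell → 5.475%.

5.475%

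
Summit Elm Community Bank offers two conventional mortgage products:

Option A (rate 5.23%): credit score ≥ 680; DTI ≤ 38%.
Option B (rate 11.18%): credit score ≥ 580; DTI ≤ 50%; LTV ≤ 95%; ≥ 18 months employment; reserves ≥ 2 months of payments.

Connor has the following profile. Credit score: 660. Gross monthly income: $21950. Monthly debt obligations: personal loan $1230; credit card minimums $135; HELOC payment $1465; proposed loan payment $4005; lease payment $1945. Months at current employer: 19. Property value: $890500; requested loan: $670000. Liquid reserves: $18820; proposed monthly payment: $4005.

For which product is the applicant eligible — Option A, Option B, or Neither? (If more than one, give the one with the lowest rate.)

Total debts = (1,230 + 135 + 1,465 + 4,005 + 1,945) = 8,780; DTI = 8,780/21,950 = 40%.
LTV = 670,000/890,500 = 75.2%.
Reserves = 18,820/4,005 = 4.7 months.
Option A: score 660 < 680; DTI 40% > 38% → does not qualify.
Option B: score 660 ≥ 580; DTI 40% ≤ 50%; LTV 75.2% ≤ 95%; employment 19 ≥ 18 mo; reserves 4.7 ≥ 2 mo → qualifies.

Option B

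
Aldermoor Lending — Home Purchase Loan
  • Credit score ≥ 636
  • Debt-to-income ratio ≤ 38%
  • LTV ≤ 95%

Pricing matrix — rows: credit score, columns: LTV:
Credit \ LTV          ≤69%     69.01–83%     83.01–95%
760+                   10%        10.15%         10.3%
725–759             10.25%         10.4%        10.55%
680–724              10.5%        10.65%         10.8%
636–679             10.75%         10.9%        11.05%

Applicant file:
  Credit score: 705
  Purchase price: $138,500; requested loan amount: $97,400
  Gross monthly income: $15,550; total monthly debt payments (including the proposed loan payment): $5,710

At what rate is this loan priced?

10.65%

Credit score 705 ≥ 636; DTI: 5,710 ÷ 15,550 = 36.7%, within the 38% cap
LTV: 97,400 ÷ 138,500 = 70.3%, within 95% cap
Score 705 is in the 680–724 band; LTV 70.3% is in the 69.01–83% band → 10.65%.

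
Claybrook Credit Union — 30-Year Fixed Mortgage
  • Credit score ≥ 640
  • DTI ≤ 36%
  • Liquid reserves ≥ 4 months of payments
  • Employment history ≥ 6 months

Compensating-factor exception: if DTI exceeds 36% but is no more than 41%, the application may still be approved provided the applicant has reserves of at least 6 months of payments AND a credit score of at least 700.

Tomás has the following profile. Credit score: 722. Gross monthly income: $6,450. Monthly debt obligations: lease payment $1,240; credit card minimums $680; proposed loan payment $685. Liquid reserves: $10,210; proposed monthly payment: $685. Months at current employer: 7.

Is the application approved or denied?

Approved

Credit score 722 ≥ 640 (meets base)
Total debts = (1,240 + 680 + 685) = 2,605. DTI: 2,605 ÷ 6,450 = 40.4%, over the 36% base limit.
Reserves = 10,210/685 = 14.9 months ≥ 4
Employment 7 ≥ 6 months
40.4% falls in the override range (36%–41%), so the compensating-factor test applies.
Override check — reserves: 14.9 mo (ok); score: 722 (ok).
Both compensating conditions met → exception applies.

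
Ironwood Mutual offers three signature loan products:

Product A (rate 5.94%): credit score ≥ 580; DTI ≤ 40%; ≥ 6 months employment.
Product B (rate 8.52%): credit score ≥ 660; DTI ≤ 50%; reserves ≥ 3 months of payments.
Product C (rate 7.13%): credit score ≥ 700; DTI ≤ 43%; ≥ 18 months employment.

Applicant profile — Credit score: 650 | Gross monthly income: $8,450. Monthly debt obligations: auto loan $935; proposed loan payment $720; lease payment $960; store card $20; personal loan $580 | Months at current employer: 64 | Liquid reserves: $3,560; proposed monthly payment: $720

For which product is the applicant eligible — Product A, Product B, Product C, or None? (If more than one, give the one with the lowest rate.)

Product A

Total debts = (935 + 720 + 960 + 20 + 580) = 3,215; DTI = 3,215/8,450 = 38%.
Reserves = 3,560/720 = 4.9 months.
Product A: score 650 ≥ 580; DTI 38% ≤ 40%; employment 64 ≥ 6 mo → qualifies.
Product B: score 650 < 660; DTI 38% ≤ 50%; reserves 4.9 ≥ 3 mo → does not qualify.
Product C: score 650 < 700; DTI 38% ≤ 43%; employment 64 ≥ 18 mo → does not qualify.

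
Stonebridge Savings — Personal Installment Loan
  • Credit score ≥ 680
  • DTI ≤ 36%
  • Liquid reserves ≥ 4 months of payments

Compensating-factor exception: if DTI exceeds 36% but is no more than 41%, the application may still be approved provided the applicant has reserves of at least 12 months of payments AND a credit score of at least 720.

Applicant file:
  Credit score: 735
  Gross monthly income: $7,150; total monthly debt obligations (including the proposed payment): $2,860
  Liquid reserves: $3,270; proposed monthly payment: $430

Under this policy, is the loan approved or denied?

Credit score 735 ≥ 680 (meets base)
DTI = 2,860/7,150 = 40% > 36% — standard DTI limit exceeded.
Reserves = 3,270/430 = 7.6 months ≥ 4
40% falls in the override range (36%–41%), so the compensating-factor test applies.
Override check — reserves: 7.6 mo (short of 12); score: 735 (ok).
Override conditions not both satisfied; exception does not apply.

Denied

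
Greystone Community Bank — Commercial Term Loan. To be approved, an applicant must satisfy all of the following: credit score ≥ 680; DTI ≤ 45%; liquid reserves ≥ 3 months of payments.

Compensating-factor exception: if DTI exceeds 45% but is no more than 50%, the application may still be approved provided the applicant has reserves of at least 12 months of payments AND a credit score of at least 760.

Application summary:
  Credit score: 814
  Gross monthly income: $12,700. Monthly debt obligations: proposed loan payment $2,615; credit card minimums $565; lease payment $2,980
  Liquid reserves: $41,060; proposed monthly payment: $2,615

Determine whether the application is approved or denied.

Approved

Credit score 814 ≥ 680 (meets base)
Total debts = (2,615 + 565 + 2,980) = 6,160. DTI: 6,160 ÷ 12,700 = 48.5%, over the 45% base limit.
Reserves: 41,060 ÷ 2,615 = 15.7 months (meets 3-month minimum)
DTI 48.5% is within the 45%–50% exception band; checking compensating factors.
Override check — reserves: 15.7 mo (ok); score: 814 (ok).
Both override conditions satisfied; DTI exception granted.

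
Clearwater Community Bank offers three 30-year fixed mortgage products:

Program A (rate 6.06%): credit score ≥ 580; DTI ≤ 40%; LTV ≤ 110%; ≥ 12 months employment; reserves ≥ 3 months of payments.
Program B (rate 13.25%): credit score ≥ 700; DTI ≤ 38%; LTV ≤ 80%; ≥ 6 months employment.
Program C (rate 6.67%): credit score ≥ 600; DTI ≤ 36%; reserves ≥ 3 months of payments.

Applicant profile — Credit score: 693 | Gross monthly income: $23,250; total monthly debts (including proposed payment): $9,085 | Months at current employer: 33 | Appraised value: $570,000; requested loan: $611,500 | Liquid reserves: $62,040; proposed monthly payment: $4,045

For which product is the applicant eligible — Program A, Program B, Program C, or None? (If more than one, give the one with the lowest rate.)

DTI = 9,085/23,250 = 39.1%.
LTV = 611,500/570,000 = 107.3%.
Reserves = 62,040/4,045 = 15.3 months.
Program A: score 693 ≥ 580; DTI 39.1% ≤ 40%; LTV 107.3% ≤ 110%; employment 33 ≥ 12 mo; reserves 15.3 ≥ 3 mo → qualifies.
Program B: score 693 < 700; DTI 39.1% > 38%; LTV 107.3% > 80%; employment 33 ≥ 6 mo → does not qualify.
Program C: score 693 ≥ 600; DTI 39.1% > 36%; reserves 15.3 ≥ 3 mo → does not qualify.

Program A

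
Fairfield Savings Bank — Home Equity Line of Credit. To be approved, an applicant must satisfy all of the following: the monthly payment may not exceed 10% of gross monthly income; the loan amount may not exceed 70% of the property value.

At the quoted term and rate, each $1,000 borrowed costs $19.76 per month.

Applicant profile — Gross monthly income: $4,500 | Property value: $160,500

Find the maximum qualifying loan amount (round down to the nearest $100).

Payment cap: 10% × $4,500 = $450/month.
At $19.76 per $1,000, that supports 450/19.76 × 1,000 ≈ $22,773 → $22,700.
LTV cap: 70% × $160,500 = $112,350 → $112,300.
Binding constraint: payment-to-income.

$22,700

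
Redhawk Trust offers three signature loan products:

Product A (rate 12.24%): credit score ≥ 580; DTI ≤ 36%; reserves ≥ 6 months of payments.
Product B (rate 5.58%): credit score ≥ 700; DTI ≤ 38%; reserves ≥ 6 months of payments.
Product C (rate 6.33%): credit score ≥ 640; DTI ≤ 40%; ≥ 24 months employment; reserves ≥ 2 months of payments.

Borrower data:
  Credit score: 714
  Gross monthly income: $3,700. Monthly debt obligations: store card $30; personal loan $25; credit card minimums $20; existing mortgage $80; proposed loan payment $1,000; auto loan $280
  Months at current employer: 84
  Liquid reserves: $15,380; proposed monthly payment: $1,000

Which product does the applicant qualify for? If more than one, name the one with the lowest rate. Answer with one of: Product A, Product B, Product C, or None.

Product C

Total debts = (30 + 25 + 20 + 80 + 1,000 + 280) = 1,435; DTI = 1,435/3,700 = 38.8%.
Reserves = 15,380/1,000 = 15.4 months.
Product A: score 714 ≥ 580; DTI 38.8% > 36%; reserves 15.4 ≥ 6 mo → does not qualify.
Product B: score 714 ≥ 700; DTI 38.8% > 38%; reserves 15.4 ≥ 6 mo → does not qualify.
Product C: score 714 ≥ 640; DTI 38.8% ≤ 40%; employment 84 ≥ 24 mo; reserves 15.4 ≥ 2 mo → qualifies.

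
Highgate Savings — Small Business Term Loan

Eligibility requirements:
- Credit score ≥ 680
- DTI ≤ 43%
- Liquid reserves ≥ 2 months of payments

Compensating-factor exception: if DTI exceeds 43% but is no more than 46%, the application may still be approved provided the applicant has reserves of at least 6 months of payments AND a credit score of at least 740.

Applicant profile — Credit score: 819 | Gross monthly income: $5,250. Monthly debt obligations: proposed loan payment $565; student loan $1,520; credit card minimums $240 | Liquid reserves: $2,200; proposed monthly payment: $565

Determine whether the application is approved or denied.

Credit score 819 ≥ 680 (meets base)
Total debts = (565 + 1,520 + 240) = 2,325. DTI = 2,325/5,250 = 44.3% > 43% — standard DTI limit exceeded.
Liquid reserves cover 2,200/565 = 3.9 months — ≥ 2 required
DTI 44.3% is within the 43%–46% exception band; checking compensating factors.
Override check — reserves: 3.9 mo (short of 6); score: 819 (ok).
Compensating-factor requirement not fully met.

Denied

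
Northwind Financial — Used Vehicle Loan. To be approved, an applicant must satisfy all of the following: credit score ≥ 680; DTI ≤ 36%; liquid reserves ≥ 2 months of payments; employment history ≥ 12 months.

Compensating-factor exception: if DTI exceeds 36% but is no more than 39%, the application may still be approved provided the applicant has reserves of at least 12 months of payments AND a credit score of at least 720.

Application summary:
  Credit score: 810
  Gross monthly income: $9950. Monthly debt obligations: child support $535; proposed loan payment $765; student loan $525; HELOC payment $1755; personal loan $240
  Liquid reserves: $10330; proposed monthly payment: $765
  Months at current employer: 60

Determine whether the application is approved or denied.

Credit score 810 ≥ 680 (meets base)
Total debts = (535 + 765 + 525 + 1,755 + 240) = 3,820. DTI: 3,820 ÷ 9,950 = 38.4%, over the 36% base limit.
Reserves: 10,330 ÷ 765 = 13.5 months (meets 2-month minimum)
Employment 60 ≥ 12 months
DTI 38.4% is within the 36%–39% exception band; checking compensating factors.
Reserves 13.5 ≥ 12 months; credit score 810 ≥ 720.
Both override conditions satisfied; DTI exception granted.

Approved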